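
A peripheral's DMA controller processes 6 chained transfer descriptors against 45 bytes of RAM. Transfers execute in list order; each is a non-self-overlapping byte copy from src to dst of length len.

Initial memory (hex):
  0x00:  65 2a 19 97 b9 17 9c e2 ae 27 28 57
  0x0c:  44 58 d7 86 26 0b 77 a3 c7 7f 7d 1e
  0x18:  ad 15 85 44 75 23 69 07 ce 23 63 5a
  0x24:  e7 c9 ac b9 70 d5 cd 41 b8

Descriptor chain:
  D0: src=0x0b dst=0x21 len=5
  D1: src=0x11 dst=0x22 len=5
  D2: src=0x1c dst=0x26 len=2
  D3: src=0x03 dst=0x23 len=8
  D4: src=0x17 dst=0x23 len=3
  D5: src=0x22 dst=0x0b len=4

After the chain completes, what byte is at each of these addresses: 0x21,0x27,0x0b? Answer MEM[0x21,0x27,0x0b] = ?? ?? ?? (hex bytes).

MEM[0x21,0x27,0x0b] = 57 e2 0b

[0] 0x0b->0x21 len=5 : 57 44 58 d7 86
[1] 0x11->0x22 len=5 : 0b 77 a3 c7 7f
[2] 0x1c->0x26 len=2 : 75 23
[3] 0x03->0x23 len=8 : 97 b9 17 9c e2 ae 27 28
[4] 0x17->0x23 len=3 : 1e ad 15
[5] 0x22->0x0b len=4 : 0b 1e ad 15
query mem[0x21]=0x57, mem[0x27]=0xe2, mem[0x0b]=0x0b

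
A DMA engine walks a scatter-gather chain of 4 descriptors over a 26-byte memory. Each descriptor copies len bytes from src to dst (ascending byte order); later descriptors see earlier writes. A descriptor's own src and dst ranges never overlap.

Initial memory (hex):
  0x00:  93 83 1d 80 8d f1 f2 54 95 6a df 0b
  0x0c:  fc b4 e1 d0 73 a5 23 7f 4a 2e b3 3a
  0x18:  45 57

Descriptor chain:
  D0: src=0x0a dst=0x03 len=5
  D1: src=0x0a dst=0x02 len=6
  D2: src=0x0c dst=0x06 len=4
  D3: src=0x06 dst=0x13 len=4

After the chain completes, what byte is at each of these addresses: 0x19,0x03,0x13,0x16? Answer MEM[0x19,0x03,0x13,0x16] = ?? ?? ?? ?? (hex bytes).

[0] 0x0a->0x03 len=5 : df 0b fc b4 e1
[1] 0x0a->0x02 len=6 : df 0b fc b4 e1 d0
[2] 0x0c->0x06 len=4 : fc b4 e1 d0
[3] 0x06->0x13 len=4 : fc b4 e1 d0
query mem[0x19]=0x57, mem[0x03]=0x0b, mem[0x13]=0xfc, mem[0x16]=0xd0

MEM[0x19,0x03,0x13,0x16] = 57 0b fc d0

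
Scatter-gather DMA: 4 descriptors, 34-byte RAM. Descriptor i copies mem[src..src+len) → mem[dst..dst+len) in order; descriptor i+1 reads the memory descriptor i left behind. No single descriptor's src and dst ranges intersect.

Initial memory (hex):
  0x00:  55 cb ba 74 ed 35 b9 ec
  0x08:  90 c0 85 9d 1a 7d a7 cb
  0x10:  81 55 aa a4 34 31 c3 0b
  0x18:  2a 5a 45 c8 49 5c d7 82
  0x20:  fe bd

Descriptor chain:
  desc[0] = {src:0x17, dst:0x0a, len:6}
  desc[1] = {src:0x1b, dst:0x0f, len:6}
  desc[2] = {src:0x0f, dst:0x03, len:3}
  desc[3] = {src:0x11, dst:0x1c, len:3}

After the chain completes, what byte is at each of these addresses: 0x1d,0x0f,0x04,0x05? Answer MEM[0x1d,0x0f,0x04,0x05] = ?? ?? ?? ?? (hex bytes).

MEM[0x1d,0x0f,0x04,0x05] = d7 c8 49 5c

#0 dst[0x0a+6] := {0x0b,0x2a,0x5a,0x45,0xc8,0x49}
#1 dst[0x0f+6] := {0xc8,0x49,0x5c,0xd7,0x82,0xfe}
#2 dst[0x03+3] := {0xc8,0x49,0x5c}
#3 dst[0x1c+3] := {0x5c,0xd7,0x82}
query mem[0x1d]=0xd7, mem[0x0f]=0xc8, mem[0x04]=0x49, mem[0x05]=0x5c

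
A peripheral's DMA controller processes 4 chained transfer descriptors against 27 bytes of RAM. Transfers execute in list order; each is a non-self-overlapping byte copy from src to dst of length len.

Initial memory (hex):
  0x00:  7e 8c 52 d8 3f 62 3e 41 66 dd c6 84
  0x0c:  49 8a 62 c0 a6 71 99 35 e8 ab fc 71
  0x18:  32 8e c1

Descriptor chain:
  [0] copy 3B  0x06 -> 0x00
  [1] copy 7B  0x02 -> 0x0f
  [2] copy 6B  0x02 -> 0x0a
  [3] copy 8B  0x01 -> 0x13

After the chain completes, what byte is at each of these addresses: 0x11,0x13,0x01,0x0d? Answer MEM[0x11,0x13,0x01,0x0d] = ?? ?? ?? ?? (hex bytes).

  after D0: wrote 3B at 0x00 = 3e4166
  after D1: wrote 7B at 0x0f = 66d83f623e4166
  after D2: wrote 6B at 0x0a = 66d83f623e41
  after D3: wrote 8B at 0x13 = 4166d83f623e4166
query mem[0x11]=0x3f, mem[0x13]=0x41, mem[0x01]=0x41, mem[0x0d]=0x62

MEM[0x11,0x13,0x01,0x0d] = 3f 41 41 62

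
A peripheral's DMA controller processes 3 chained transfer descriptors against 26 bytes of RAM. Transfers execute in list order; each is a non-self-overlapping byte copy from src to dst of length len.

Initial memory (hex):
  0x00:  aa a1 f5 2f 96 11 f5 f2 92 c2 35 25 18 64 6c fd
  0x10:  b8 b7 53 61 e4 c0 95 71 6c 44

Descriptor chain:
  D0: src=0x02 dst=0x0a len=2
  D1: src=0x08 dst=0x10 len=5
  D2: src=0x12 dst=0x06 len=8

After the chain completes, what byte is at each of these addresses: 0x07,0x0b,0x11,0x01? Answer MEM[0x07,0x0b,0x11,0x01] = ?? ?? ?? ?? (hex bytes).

MEM[0x07,0x0b,0x11,0x01] = 2f 71 c2 a1

[0] 0x02->0x0a len=2 : f5 2f
[1] 0x08->0x10 len=5 : 92 c2 f5 2f 18
[2] 0x12->0x06 len=8 : f5 2f 18 c0 95 71 6c 44
query mem[0x07]=0x2f, mem[0x0b]=0x71, mem[0x11]=0xc2, mem[0x01]=0xa1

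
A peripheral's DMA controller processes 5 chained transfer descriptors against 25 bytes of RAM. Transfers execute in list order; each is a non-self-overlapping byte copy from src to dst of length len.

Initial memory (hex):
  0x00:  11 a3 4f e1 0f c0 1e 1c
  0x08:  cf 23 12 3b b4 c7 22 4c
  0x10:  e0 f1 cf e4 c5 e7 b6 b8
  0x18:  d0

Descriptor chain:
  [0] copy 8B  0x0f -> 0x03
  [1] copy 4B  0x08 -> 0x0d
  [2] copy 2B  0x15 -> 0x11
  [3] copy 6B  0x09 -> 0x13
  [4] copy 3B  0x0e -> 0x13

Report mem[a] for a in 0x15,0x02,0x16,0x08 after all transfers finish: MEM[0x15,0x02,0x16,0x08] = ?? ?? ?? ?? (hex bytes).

MEM[0x15,0x02,0x16,0x08] = 3b 4f b4 c5

[0] 0x0f->0x03 len=8 : 4c e0 f1 cf e4 c5 e7 b6
[1] 0x08->0x0d len=4 : c5 e7 b6 3b
[2] 0x15->0x11 len=2 : e7 b6
[3] 0x09->0x13 len=6 : e7 b6 3b b4 c5 e7
[4] 0x0e->0x13 len=3 : e7 b6 3b
query mem[0x15]=0x3b, mem[0x02]=0x4f, mem[0x16]=0xb4, mem[0x08]=0xc5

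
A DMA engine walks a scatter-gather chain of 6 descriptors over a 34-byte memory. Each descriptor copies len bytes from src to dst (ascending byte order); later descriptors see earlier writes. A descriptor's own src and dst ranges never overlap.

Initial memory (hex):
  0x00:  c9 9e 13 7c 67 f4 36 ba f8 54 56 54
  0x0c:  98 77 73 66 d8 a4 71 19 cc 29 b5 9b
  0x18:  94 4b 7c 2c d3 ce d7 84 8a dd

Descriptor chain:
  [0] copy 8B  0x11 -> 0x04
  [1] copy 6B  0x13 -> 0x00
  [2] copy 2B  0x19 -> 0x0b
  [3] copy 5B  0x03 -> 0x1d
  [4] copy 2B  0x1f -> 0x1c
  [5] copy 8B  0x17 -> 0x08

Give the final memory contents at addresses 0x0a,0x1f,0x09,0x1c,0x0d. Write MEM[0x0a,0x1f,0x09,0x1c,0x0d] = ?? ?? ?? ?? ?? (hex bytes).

MEM[0x0a,0x1f,0x09,0x1c,0x0d] = 4b 94 94 94 94

#0 dst[0x04+8] := {0xa4,0x71,0x19,0xcc,0x29,0xb5,0x9b,0x94}
#1 dst[0x00+6] := {0x19,0xcc,0x29,0xb5,0x9b,0x94}
#2 dst[0x0b+2] := {0x4b,0x7c}
#3 dst[0x1d+5] := {0xb5,0x9b,0x94,0x19,0xcc}
#4 dst[0x1c+2] := {0x94,0x19}
#5 dst[0x08+8] := {0x9b,0x94,0x4b,0x7c,0x2c,0x94,0x19,0x9b}
query mem[0x0a]=0x4b, mem[0x1f]=0x94, mem[0x09]=0x94, mem[0x1c]=0x94, mem[0x0d]=0x94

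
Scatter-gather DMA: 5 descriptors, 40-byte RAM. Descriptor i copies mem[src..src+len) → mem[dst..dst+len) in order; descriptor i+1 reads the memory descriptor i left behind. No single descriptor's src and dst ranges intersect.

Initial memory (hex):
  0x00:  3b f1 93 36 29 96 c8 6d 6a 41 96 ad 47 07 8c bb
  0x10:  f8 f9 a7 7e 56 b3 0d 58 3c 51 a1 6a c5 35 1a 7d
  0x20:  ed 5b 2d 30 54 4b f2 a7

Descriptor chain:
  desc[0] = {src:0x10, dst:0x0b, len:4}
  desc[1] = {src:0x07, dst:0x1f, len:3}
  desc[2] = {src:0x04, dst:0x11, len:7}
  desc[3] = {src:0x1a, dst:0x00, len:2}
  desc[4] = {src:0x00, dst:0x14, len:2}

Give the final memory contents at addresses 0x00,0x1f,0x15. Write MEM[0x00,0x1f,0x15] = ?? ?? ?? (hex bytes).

MEM[0x00,0x1f,0x15] = a1 6d 6a

[0] 0x10->0x0b len=4 : f8 f9 a7 7e
[1] 0x07->0x1f len=3 : 6d 6a 41
[2] 0x04->0x11 len=7 : 29 96 c8 6d 6a 41 96
[3] 0x1a->0x00 len=2 : a1 6a
[4] 0x00->0x14 len=2 : a1 6a
query mem[0x00]=0xa1, mem[0x1f]=0x6d, mem[0x15]=0x6a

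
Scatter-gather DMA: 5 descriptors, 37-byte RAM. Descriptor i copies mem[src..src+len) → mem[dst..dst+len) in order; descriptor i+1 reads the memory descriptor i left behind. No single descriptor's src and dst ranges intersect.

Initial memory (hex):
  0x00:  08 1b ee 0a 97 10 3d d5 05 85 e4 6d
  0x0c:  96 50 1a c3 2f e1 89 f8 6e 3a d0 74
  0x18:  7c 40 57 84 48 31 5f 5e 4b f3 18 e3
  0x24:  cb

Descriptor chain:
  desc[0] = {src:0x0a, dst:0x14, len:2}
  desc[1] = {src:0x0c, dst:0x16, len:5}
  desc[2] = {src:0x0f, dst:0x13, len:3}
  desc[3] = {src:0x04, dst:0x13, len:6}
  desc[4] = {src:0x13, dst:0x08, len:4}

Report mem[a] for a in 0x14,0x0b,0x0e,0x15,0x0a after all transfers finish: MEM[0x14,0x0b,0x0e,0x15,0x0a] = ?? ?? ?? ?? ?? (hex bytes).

D0: mem[0x14..0x15] <- [e4 6d]
D1: mem[0x16..0x1a] <- [96 50 1a c3 2f]
D2: mem[0x13..0x15] <- [c3 2f e1]
D3: mem[0x13..0x18] <- [97 10 3d d5 05 85]
D4: mem[0x08..0x0b] <- [97 10 3d d5]
query mem[0x14]=0x10, mem[0x0b]=0xd5, mem[0x0e]=0x1a, mem[0x15]=0x3d, mem[0x0a]=0x3d

MEM[0x14,0x0b,0x0e,0x15,0x0a] = 10 d5 1a 3d 3d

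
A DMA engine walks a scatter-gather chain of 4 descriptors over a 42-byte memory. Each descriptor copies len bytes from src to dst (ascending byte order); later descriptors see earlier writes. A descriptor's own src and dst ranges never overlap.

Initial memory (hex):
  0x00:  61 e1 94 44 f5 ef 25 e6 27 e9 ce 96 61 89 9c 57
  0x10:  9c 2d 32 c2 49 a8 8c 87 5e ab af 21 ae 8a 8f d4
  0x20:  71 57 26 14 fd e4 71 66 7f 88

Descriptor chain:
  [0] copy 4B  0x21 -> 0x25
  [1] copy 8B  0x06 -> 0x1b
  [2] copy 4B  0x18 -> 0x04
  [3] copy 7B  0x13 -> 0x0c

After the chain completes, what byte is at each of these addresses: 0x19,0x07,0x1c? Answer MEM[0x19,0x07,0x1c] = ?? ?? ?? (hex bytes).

  after D0: wrote 4B at 0x25 = 572614fd
  after D1: wrote 8B at 0x1b = 25e627e9ce966189
  after D2: wrote 4B at 0x04 = 5eabaf25
  after D3: wrote 7B at 0x0c = c249a88c875eab
query mem[0x19]=0xab, mem[0x07]=0x25, mem[0x1c]=0xe6

MEM[0x19,0x07,0x1c] = ab 25 e6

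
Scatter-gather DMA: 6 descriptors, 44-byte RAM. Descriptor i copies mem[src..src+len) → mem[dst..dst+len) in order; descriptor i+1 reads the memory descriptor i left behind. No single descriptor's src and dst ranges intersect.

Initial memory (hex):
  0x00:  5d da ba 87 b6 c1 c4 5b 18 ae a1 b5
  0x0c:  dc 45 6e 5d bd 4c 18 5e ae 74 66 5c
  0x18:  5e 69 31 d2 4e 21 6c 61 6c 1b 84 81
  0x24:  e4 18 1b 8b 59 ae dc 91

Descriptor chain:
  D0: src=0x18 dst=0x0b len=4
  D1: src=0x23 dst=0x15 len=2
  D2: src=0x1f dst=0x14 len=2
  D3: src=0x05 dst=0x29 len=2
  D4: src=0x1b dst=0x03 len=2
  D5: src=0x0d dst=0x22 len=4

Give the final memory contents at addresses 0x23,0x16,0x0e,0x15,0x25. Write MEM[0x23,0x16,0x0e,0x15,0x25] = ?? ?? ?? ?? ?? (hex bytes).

MEM[0x23,0x16,0x0e,0x15,0x25] = d2 e4 d2 6c bd

#0 dst[0x0b+4] := {0x5e,0x69,0x31,0xd2}
#1 dst[0x15+2] := {0x81,0xe4}
#2 dst[0x14+2] := {0x61,0x6c}
#3 dst[0x29+2] := {0xc1,0xc4}
#4 dst[0x03+2] := {0xd2,0x4e}
#5 dst[0x22+4] := {0x31,0xd2,0x5d,0xbd}
query mem[0x23]=0xd2, mem[0x16]=0xe4, mem[0x0e]=0xd2, mem[0x15]=0x6c, mem[0x25]=0xbd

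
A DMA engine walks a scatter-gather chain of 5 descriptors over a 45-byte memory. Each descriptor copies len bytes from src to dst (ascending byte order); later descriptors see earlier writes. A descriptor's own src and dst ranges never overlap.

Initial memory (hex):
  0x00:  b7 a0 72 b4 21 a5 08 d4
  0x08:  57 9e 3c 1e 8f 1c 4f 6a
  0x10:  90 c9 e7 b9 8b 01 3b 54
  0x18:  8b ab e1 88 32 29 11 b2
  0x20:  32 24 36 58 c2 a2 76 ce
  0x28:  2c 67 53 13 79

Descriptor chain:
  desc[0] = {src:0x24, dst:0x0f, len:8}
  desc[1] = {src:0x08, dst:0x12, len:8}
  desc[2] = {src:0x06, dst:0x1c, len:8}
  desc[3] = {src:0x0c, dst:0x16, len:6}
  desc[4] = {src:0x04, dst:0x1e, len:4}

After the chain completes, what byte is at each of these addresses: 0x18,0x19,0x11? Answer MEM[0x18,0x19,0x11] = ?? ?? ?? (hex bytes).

[0] 0x24->0x0f len=8 : c2 a2 76 ce 2c 67 53 13
[1] 0x08->0x12 len=8 : 57 9e 3c 1e 8f 1c 4f c2
[2] 0x06->0x1c len=8 : 08 d4 57 9e 3c 1e 8f 1c
[3] 0x0c->0x16 len=6 : 8f 1c 4f c2 a2 76
[4] 0x04->0x1e len=4 : 21 a5 08 d4
query mem[0x18]=0x4f, mem[0x19]=0xc2, mem[0x11]=0x76

MEM[0x18,0x19,0x11] = 4f c2 76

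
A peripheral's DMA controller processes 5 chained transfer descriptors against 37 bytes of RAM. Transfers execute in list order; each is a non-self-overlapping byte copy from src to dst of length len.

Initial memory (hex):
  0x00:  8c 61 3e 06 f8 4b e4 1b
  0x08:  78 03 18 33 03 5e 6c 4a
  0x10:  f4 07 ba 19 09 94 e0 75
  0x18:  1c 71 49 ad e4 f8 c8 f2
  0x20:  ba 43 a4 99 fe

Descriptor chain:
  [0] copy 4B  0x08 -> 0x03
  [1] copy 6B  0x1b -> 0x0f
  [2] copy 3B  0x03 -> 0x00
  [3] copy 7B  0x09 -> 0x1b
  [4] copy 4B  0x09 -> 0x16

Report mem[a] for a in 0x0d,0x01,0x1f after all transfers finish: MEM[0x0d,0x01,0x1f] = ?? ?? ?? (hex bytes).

[0] 0x08->0x03 len=4 : 78 03 18 33
[1] 0x1b->0x0f len=6 : ad e4 f8 c8 f2 ba
[2] 0x03->0x00 len=3 : 78 03 18
[3] 0x09->0x1b len=7 : 03 18 33 03 5e 6c ad
[4] 0x09->0x16 len=4 : 03 18 33 03
query mem[0x0d]=0x5e, mem[0x01]=0x03, mem[0x1f]=0x5e

MEM[0x0d,0x01,0x1f] = 5e 03 5e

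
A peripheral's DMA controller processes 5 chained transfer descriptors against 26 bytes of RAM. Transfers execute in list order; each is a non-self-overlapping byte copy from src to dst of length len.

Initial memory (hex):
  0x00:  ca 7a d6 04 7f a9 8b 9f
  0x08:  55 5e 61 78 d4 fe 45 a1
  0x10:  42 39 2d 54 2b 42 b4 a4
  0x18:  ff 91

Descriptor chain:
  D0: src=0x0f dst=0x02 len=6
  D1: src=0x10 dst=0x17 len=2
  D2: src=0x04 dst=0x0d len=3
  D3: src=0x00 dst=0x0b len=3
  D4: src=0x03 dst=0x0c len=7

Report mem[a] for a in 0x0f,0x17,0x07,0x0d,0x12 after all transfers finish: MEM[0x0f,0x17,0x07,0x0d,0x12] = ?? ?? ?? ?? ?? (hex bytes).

  after D0: wrote 6B at 0x02 = a142392d542b
  after D1: wrote 2B at 0x17 = 4239
  after D2: wrote 3B at 0x0d = 392d54
  after D3: wrote 3B at 0x0b = ca7aa1
  after D4: wrote 7B at 0x0c = 42392d542b555e
query mem[0x0f]=0x54, mem[0x17]=0x42, mem[0x07]=0x2b, mem[0x0d]=0x39, mem[0x12]=0x5e

MEM[0x0f,0x17,0x07,0x0d,0x12] = 54 42 2b 39 5e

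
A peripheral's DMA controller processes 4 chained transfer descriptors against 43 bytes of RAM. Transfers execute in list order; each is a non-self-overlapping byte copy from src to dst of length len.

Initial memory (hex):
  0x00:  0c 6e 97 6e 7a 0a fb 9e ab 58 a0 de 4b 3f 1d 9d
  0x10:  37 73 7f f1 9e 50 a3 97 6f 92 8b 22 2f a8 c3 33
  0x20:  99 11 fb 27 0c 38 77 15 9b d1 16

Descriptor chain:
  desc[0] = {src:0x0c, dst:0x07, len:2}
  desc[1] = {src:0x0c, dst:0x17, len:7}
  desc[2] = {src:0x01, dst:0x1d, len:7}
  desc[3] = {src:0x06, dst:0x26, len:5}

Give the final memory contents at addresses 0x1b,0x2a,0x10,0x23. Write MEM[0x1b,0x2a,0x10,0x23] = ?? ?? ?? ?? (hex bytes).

MEM[0x1b,0x2a,0x10,0x23] = 37 a0 37 4b

  after D0: wrote 2B at 0x07 = 4b3f
  after D1: wrote 7B at 0x17 = 4b3f1d9d37737f
  after D2: wrote 7B at 0x1d = 6e976e7a0afb4b
  after D3: wrote 5B at 0x26 = fb4b3f58a0
query mem[0x1b]=0x37, mem[0x2a]=0xa0, mem[0x10]=0x37, mem[0x23]=0x4b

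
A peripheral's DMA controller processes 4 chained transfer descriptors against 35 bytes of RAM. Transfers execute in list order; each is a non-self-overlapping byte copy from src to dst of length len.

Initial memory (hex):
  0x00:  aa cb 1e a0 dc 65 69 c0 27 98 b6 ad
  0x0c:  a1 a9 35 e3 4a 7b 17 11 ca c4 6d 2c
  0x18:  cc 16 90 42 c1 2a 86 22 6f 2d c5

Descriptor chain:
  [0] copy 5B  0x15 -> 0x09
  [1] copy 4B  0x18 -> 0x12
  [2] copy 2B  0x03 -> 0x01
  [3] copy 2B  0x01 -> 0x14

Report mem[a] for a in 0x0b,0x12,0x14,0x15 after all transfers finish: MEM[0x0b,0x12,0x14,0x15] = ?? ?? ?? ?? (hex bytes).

D0: mem[0x09..0x0d] <- [c4 6d 2c cc 16]
D1: mem[0x12..0x15] <- [cc 16 90 42]
D2: mem[0x01..0x02] <- [a0 dc]
D3: mem[0x14..0x15] <- [a0 dc]
query mem[0x0b]=0x2c, mem[0x12]=0xcc, mem[0x14]=0xa0, mem[0x15]=0xdc

MEM[0x0b,0x12,0x14,0x15] = 2c cc a0 dc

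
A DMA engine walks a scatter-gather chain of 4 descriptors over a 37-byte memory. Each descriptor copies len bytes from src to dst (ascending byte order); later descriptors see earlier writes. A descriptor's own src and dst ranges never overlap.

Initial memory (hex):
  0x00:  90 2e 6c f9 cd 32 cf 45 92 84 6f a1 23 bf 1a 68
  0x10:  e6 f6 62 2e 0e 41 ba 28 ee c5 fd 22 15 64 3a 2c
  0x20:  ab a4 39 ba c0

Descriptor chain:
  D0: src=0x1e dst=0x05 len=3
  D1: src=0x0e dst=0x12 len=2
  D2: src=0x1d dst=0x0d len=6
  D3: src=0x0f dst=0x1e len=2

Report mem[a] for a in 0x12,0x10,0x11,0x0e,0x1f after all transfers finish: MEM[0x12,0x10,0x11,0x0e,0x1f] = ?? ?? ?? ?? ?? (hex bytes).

[0] 0x1e->0x05 len=3 : 3a 2c ab
[1] 0x0e->0x12 len=2 : 1a 68
[2] 0x1d->0x0d len=6 : 64 3a 2c ab a4 39
[3] 0x0f->0x1e len=2 : 2c ab
query mem[0x12]=0x39, mem[0x10]=0xab, mem[0x11]=0xa4, mem[0x0e]=0x3a, mem[0x1f]=0xab

MEM[0x12,0x10,0x11,0x0e,0x1f] = 39 ab a4 3a ab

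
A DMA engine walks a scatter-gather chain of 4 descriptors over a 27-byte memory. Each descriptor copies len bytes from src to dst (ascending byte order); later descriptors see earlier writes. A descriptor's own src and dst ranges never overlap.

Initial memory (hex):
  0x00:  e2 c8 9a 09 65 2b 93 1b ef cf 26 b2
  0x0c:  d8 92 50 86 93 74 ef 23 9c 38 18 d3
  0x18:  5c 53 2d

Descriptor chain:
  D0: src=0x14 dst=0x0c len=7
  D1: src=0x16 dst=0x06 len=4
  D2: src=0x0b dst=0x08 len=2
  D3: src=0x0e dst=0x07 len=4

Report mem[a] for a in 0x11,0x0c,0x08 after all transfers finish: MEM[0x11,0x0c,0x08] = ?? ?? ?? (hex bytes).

D0: mem[0x0c..0x12] <- [9c 38 18 d3 5c 53 2d]
D1: mem[0x06..0x09] <- [18 d3 5c 53]
D2: mem[0x08..0x09] <- [b2 9c]
D3: mem[0x07..0x0a] <- [18 d3 5c 53]
query mem[0x11]=0x53, mem[0x0c]=0x9c, mem[0x08]=0xd3

MEM[0x11,0x0c,0x08] = 53 9c d3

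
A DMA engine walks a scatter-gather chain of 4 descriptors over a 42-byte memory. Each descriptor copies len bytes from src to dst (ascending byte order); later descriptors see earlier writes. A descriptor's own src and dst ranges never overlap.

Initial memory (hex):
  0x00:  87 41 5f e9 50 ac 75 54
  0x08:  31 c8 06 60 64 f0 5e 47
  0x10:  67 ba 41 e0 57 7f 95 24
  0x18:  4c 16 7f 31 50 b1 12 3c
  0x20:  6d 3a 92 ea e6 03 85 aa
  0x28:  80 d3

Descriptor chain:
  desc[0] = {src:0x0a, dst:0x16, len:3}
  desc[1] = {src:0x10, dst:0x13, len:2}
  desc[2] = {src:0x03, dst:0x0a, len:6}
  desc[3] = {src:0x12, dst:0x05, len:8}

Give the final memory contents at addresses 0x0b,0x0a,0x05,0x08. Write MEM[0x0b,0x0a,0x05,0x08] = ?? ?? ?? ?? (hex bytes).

MEM[0x0b,0x0a,0x05,0x08] = 64 60 41 7f

  after D0: wrote 3B at 0x16 = 066064
  after D1: wrote 2B at 0x13 = 67ba
  after D2: wrote 6B at 0x0a = e950ac755431
  after D3: wrote 8B at 0x05 = 4167ba7f06606416
query mem[0x0b]=0x64, mem[0x0a]=0x60, mem[0x05]=0x41, mem[0x08]=0x7f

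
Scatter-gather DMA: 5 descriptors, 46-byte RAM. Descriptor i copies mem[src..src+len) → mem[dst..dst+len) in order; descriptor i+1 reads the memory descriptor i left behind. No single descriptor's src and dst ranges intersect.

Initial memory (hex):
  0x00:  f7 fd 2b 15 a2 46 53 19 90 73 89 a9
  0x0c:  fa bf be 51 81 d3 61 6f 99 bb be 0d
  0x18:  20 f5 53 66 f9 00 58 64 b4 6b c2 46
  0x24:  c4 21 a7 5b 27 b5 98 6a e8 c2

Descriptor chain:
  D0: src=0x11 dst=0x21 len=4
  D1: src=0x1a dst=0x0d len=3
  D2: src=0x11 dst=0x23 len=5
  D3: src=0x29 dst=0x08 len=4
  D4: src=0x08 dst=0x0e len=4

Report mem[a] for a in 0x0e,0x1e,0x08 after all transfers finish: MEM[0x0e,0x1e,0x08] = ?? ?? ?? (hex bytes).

MEM[0x0e,0x1e,0x08] = b5 58 b5

  after D0: wrote 4B at 0x21 = d3616f99
  after D1: wrote 3B at 0x0d = 5366f9
  after D2: wrote 5B at 0x23 = d3616f99bb
  after D3: wrote 4B at 0x08 = b5986ae8
  after D4: wrote 4B at 0x0e = b5986ae8
query mem[0x0e]=0xb5, mem[0x1e]=0x58, mem[0x08]=0xb5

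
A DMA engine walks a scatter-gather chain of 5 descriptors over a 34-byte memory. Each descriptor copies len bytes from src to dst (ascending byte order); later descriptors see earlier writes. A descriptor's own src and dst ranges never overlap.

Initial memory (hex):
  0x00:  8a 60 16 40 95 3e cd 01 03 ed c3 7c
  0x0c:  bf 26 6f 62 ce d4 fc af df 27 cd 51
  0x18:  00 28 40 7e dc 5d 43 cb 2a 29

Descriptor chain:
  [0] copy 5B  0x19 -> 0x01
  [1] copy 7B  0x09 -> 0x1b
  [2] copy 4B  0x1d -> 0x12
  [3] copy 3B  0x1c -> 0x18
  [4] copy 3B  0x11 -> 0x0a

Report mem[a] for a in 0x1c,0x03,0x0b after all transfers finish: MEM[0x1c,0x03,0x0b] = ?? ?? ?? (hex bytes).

MEM[0x1c,0x03,0x0b] = c3 7e 7c

  after D0: wrote 5B at 0x01 = 28407edc5d
  after D1: wrote 7B at 0x1b = edc37cbf266f62
  after D2: wrote 4B at 0x12 = 7cbf266f
  after D3: wrote 3B at 0x18 = c37cbf
  after D4: wrote 3B at 0x0a = d47cbf
query mem[0x1c]=0xc3, mem[0x03]=0x7e, mem[0x0b]=0x7c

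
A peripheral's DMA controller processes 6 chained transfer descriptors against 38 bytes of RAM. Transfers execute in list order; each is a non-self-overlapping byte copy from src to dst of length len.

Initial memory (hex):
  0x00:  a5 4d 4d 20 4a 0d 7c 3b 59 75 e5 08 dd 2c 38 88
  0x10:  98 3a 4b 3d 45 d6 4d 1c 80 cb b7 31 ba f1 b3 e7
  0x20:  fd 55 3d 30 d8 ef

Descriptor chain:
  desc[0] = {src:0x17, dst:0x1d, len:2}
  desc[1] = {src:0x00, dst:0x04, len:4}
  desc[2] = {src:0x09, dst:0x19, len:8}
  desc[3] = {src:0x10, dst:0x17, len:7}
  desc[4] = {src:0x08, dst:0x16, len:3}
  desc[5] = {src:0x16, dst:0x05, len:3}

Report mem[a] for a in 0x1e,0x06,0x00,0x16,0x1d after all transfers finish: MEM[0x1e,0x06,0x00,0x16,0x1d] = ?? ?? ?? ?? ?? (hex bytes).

MEM[0x1e,0x06,0x00,0x16,0x1d] = 38 75 a5 59 4d

D0: mem[0x1d..0x1e] <- [1c 80]
D1: mem[0x04..0x07] <- [a5 4d 4d 20]
D2: mem[0x19..0x20] <- [75 e5 08 dd 2c 38 88 98]
D3: mem[0x17..0x1d] <- [98 3a 4b 3d 45 d6 4d]
D4: mem[0x16..0x18] <- [59 75 e5]
D5: mem[0x05..0x07] <- [59 75 e5]
query mem[0x1e]=0x38, mem[0x06]=0x75, mem[0x00]=0xa5, mem[0x16]=0x59, mem[0x1d]=0x4d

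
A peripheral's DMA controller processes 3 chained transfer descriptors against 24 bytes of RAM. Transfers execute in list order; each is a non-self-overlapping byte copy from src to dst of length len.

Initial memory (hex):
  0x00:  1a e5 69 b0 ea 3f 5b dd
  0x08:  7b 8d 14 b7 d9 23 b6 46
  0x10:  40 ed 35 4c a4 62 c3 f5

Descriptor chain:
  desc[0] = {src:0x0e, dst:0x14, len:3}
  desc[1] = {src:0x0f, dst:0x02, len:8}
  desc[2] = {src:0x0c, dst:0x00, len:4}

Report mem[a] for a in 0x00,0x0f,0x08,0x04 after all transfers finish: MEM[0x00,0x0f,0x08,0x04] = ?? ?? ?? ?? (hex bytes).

MEM[0x00,0x0f,0x08,0x04] = d9 46 46 ed

D0: mem[0x14..0x16] <- [b6 46 40]
D1: mem[0x02..0x09] <- [46 40 ed 35 4c b6 46 40]
D2: mem[0x00..0x03] <- [d9 23 b6 46]
query mem[0x00]=0xd9, mem[0x0f]=0x46, mem[0x08]=0x46, mem[0x04]=0xed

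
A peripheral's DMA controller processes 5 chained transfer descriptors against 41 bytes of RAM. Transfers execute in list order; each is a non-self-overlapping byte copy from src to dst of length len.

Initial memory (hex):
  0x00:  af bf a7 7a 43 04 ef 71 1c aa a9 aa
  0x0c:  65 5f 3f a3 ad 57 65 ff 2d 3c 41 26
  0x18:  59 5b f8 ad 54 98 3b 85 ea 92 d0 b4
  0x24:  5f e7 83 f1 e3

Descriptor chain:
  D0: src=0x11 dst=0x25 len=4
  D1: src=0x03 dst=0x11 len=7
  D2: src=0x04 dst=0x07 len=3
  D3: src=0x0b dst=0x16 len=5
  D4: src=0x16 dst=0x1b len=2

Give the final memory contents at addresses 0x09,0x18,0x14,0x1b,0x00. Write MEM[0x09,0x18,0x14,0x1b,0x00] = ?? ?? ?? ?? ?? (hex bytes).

MEM[0x09,0x18,0x14,0x1b,0x00] = ef 5f ef aa af

[0] 0x11->0x25 len=4 : 57 65 ff 2d
[1] 0x03->0x11 len=7 : 7a 43 04 ef 71 1c aa
[2] 0x04->0x07 len=3 : 43 04 ef
[3] 0x0b->0x16 len=5 : aa 65 5f 3f a3
[4] 0x16->0x1b len=2 : aa 65
query mem[0x09]=0xef, mem[0x18]=0x5f, mem[0x14]=0xef, mem[0x1b]=0xaa, mem[0x00]=0xaf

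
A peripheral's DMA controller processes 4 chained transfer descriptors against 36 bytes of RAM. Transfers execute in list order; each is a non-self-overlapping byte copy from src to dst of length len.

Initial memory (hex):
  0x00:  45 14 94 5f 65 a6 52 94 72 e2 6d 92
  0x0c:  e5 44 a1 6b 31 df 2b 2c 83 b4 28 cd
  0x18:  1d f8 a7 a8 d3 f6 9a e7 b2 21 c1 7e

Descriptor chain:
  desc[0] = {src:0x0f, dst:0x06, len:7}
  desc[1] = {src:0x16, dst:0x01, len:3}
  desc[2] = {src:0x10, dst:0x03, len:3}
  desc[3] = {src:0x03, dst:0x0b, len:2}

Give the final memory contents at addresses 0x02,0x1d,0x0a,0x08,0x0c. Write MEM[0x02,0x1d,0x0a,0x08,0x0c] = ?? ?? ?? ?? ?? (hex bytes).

  after D0: wrote 7B at 0x06 = 6b31df2b2c83b4
  after D1: wrote 3B at 0x01 = 28cd1d
  after D2: wrote 3B at 0x03 = 31df2b
  after D3: wrote 2B at 0x0b = 31df
query mem[0x02]=0xcd, mem[0x1d]=0xf6, mem[0x0a]=0x2c, mem[0x08]=0xdf, mem[0x0c]=0xdf

MEM[0x02,0x1d,0x0a,0x08,0x0c] = cd f6 2c df df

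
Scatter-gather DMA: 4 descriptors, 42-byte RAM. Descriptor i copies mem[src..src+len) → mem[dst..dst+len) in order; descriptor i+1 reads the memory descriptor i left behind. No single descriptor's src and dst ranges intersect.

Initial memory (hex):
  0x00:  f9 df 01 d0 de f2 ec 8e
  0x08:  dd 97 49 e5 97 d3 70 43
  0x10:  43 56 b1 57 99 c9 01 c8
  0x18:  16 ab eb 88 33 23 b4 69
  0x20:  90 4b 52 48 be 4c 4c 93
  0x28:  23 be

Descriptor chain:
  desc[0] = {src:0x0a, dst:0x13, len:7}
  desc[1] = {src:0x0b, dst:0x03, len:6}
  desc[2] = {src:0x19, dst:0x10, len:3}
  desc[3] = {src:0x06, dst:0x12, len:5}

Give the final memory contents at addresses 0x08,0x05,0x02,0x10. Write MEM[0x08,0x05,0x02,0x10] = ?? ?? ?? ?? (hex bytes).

  after D0: wrote 7B at 0x13 = 49e597d3704343
  after D1: wrote 6B at 0x03 = e597d3704343
  after D2: wrote 3B at 0x10 = 43eb88
  after D3: wrote 5B at 0x12 = 7043439749
query mem[0x08]=0x43, mem[0x05]=0xd3, mem[0x02]=0x01, mem[0x10]=0x43

MEM[0x08,0x05,0x02,0x10] = 43 d3 01 43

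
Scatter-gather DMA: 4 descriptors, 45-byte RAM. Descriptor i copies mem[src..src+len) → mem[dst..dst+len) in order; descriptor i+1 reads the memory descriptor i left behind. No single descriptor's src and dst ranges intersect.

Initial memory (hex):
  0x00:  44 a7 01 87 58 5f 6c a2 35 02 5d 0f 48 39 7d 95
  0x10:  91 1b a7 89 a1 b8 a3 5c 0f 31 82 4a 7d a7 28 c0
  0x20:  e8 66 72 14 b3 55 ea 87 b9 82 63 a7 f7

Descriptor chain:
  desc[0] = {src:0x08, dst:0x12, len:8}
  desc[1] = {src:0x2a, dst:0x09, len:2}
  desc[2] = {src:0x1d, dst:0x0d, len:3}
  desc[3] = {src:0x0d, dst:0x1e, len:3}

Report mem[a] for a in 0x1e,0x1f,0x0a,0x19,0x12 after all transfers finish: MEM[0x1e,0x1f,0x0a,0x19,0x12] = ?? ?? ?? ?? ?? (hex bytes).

MEM[0x1e,0x1f,0x0a,0x19,0x12] = a7 28 a7 95 35

#0 dst[0x12+8] := {0x35,0x02,0x5d,0x0f,0x48,0x39,0x7d,0x95}
#1 dst[0x09+2] := {0x63,0xa7}
#2 dst[0x0d+3] := {0xa7,0x28,0xc0}
#3 dst[0x1e+3] := {0xa7,0x28,0xc0}
query mem[0x1e]=0xa7, mem[0x1f]=0x28, mem[0x0a]=0xa7, mem[0x19]=0x95, mem[0x12]=0x35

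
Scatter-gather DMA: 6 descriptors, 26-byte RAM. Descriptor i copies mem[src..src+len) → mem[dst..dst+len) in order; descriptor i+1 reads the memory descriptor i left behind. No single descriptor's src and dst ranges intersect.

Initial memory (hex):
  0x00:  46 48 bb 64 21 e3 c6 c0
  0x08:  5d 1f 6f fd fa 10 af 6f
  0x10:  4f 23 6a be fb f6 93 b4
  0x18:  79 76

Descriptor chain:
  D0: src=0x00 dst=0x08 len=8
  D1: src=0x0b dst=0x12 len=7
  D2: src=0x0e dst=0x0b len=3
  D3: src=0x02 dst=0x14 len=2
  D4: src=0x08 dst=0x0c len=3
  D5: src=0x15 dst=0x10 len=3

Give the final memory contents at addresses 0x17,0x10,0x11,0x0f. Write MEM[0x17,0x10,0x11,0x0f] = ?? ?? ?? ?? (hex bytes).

D0: mem[0x08..0x0f] <- [46 48 bb 64 21 e3 c6 c0]
D1: mem[0x12..0x18] <- [64 21 e3 c6 c0 4f 23]
D2: mem[0x0b..0x0d] <- [c6 c0 4f]
D3: mem[0x14..0x15] <- [bb 64]
D4: mem[0x0c..0x0e] <- [46 48 bb]
D5: mem[0x10..0x12] <- [64 c0 4f]
query mem[0x17]=0x4f, mem[0x10]=0x64, mem[0x11]=0xc0, mem[0x0f]=0xc0

MEM[0x17,0x10,0x11,0x0f] = 4f 64 c0 c0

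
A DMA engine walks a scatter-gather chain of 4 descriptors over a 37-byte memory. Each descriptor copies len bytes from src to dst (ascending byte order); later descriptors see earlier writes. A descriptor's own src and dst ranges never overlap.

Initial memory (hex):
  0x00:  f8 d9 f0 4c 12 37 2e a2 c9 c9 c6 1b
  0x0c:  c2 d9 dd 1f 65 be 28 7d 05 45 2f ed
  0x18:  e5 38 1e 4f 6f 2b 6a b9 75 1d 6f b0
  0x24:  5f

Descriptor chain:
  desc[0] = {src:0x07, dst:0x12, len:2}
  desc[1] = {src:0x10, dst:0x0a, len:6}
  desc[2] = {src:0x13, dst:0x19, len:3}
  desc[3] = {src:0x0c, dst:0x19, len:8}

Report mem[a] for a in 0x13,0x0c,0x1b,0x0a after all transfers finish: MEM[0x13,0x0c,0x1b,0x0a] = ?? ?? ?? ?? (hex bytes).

  after D0: wrote 2B at 0x12 = a2c9
  after D1: wrote 6B at 0x0a = 65bea2c90545
  after D2: wrote 3B at 0x19 = c90545
  after D3: wrote 8B at 0x19 = a2c9054565bea2c9
query mem[0x13]=0xc9, mem[0x0c]=0xa2, mem[0x1b]=0x05, mem[0x0a]=0x65

MEM[0x13,0x0c,0x1b,0x0a] = c9 a2 05 65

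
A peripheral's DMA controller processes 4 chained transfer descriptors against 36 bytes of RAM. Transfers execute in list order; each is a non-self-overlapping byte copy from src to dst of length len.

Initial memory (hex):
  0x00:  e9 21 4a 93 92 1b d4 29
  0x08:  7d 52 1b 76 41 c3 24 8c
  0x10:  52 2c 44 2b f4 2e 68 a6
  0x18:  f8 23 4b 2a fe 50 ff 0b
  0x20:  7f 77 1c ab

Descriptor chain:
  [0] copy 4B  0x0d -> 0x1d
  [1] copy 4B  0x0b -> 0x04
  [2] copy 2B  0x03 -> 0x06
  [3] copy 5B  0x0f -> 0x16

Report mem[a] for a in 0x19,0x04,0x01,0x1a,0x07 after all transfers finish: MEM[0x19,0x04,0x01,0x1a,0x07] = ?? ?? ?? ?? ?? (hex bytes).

MEM[0x19,0x04,0x01,0x1a,0x07] = 44 76 21 2b 76

  after D0: wrote 4B at 0x1d = c3248c52
  after D1: wrote 4B at 0x04 = 7641c324
  after D2: wrote 2B at 0x06 = 9376
  after D3: wrote 5B at 0x16 = 8c522c442b
query mem[0x19]=0x44, mem[0x04]=0x76, mem[0x01]=0x21, mem[0x1a]=0x2b, mem[0x07]=0x76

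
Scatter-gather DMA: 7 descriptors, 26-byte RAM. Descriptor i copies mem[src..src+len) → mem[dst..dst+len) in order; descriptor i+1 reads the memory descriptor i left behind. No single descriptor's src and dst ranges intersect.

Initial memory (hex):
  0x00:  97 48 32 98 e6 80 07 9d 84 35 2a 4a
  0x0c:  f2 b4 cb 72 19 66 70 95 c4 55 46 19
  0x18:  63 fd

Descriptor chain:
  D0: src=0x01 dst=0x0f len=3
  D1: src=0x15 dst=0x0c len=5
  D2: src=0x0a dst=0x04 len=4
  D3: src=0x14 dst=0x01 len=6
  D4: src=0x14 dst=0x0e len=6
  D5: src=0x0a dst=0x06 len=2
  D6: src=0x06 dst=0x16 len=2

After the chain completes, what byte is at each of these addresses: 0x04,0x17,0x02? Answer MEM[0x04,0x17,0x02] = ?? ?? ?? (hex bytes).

MEM[0x04,0x17,0x02] = 19 4a 55

[0] 0x01->0x0f len=3 : 48 32 98
[1] 0x15->0x0c len=5 : 55 46 19 63 fd
[2] 0x0a->0x04 len=4 : 2a 4a 55 46
[3] 0x14->0x01 len=6 : c4 55 46 19 63 fd
[4] 0x14->0x0e len=6 : c4 55 46 19 63 fd
[5] 0x0a->0x06 len=2 : 2a 4a
[6] 0x06->0x16 len=2 : 2a 4a
query mem[0x04]=0x19, mem[0x17]=0x4a, mem[0x02]=0x55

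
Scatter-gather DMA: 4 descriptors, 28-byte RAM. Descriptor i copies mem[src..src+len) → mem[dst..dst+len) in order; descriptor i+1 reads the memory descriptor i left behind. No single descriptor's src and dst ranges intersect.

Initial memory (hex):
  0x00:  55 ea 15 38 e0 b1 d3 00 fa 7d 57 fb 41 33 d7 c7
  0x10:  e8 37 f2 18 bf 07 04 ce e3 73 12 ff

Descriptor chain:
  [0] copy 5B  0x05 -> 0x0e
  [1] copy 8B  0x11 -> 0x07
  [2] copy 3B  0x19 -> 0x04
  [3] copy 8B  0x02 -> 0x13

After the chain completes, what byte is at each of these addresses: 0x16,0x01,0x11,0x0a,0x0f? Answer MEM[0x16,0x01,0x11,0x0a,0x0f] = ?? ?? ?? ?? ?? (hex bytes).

MEM[0x16,0x01,0x11,0x0a,0x0f] = 12 ea fa bf d3

  after D0: wrote 5B at 0x0e = b1d300fa7d
  after D1: wrote 8B at 0x07 = fa7d18bf0704cee3
  after D2: wrote 3B at 0x04 = 7312ff
  after D3: wrote 8B at 0x13 = 15387312fffa7d18
query mem[0x16]=0x12, mem[0x01]=0xea, mem[0x11]=0xfa, mem[0x0a]=0xbf, mem[0x0f]=0xd3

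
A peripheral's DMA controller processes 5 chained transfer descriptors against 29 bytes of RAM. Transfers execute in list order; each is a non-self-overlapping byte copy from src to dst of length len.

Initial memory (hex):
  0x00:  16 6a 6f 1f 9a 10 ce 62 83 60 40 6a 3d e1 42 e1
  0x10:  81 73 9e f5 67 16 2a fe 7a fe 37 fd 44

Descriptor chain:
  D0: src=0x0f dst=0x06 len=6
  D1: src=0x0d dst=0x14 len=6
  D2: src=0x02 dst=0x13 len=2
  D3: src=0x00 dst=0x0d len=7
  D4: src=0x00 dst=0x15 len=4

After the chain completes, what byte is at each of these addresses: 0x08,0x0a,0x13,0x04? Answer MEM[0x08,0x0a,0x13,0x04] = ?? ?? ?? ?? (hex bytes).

MEM[0x08,0x0a,0x13,0x04] = 73 f5 e1 9a

[0] 0x0f->0x06 len=6 : e1 81 73 9e f5 67
[1] 0x0d->0x14 len=6 : e1 42 e1 81 73 9e
[2] 0x02->0x13 len=2 : 6f 1f
[3] 0x00->0x0d len=7 : 16 6a 6f 1f 9a 10 e1
[4] 0x00->0x15 len=4 : 16 6a 6f 1f
query mem[0x08]=0x73, mem[0x0a]=0xf5, mem[0x13]=0xe1, mem[0x04]=0x9a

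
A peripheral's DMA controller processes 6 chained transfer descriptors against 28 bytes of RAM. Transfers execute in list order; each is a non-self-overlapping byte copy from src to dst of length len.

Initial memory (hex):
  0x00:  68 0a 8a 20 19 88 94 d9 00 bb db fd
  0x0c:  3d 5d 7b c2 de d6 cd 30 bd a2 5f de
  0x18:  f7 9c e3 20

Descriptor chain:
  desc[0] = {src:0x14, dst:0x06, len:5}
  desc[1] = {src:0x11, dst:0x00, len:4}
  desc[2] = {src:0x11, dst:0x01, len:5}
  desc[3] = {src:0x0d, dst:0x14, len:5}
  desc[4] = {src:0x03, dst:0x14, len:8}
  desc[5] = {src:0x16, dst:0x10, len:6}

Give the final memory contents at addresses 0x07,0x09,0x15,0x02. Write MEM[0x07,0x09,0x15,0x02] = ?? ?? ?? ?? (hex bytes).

MEM[0x07,0x09,0x15,0x02] = a2 de f7 cd

D0: mem[0x06..0x0a] <- [bd a2 5f de f7]
D1: mem[0x00..0x03] <- [d6 cd 30 bd]
D2: mem[0x01..0x05] <- [d6 cd 30 bd a2]
D3: mem[0x14..0x18] <- [5d 7b c2 de d6]
D4: mem[0x14..0x1b] <- [30 bd a2 bd a2 5f de f7]
D5: mem[0x10..0x15] <- [a2 bd a2 5f de f7]
query mem[0x07]=0xa2, mem[0x09]=0xde, mem[0x15]=0xf7, mem[0x02]=0xcd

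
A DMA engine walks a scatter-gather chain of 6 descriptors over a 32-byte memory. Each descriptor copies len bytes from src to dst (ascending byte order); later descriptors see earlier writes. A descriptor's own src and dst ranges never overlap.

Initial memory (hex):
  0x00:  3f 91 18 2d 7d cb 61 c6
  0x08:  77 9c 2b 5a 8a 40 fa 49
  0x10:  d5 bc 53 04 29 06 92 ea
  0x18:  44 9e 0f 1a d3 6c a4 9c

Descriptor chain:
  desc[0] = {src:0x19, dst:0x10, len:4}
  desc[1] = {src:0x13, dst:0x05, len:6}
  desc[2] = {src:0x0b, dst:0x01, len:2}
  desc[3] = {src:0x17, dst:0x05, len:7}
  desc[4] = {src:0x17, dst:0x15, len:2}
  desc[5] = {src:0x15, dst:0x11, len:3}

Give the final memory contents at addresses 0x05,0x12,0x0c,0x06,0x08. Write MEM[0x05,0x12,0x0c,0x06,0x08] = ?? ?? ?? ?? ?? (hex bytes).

MEM[0x05,0x12,0x0c,0x06,0x08] = ea 44 8a 44 0f

  after D0: wrote 4B at 0x10 = 9e0f1ad3
  after D1: wrote 6B at 0x05 = d3290692ea44
  after D2: wrote 2B at 0x01 = 5a8a
  after D3: wrote 7B at 0x05 = ea449e0f1ad36c
  after D4: wrote 2B at 0x15 = ea44
  after D5: wrote 3B at 0x11 = ea44ea
query mem[0x05]=0xea, mem[0x12]=0x44, mem[0x0c]=0x8a, mem[0x06]=0x44, mem[0x08]=0x0f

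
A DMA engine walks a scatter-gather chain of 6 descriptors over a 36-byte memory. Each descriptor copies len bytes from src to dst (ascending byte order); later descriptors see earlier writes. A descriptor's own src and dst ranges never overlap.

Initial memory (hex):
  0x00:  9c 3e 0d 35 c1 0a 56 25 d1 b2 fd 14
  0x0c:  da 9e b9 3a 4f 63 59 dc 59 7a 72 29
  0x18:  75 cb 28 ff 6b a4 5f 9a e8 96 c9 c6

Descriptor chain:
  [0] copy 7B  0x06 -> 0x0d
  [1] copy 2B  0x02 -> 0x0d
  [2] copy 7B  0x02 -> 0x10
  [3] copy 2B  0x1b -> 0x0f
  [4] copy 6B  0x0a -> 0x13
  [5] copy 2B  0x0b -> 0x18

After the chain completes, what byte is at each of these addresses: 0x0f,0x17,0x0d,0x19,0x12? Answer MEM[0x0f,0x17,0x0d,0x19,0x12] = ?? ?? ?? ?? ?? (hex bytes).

  after D0: wrote 7B at 0x0d = 5625d1b2fd14da
  after D1: wrote 2B at 0x0d = 0d35
  after D2: wrote 7B at 0x10 = 0d35c10a5625d1
  after D3: wrote 2B at 0x0f = ff6b
  after D4: wrote 6B at 0x13 = fd14da0d35ff
  after D5: wrote 2B at 0x18 = 14da
query mem[0x0f]=0xff, mem[0x17]=0x35, mem[0x0d]=0x0d, mem[0x19]=0xda, mem[0x12]=0xc1

MEM[0x0f,0x17,0x0d,0x19,0x12] = ff 35 0d da c1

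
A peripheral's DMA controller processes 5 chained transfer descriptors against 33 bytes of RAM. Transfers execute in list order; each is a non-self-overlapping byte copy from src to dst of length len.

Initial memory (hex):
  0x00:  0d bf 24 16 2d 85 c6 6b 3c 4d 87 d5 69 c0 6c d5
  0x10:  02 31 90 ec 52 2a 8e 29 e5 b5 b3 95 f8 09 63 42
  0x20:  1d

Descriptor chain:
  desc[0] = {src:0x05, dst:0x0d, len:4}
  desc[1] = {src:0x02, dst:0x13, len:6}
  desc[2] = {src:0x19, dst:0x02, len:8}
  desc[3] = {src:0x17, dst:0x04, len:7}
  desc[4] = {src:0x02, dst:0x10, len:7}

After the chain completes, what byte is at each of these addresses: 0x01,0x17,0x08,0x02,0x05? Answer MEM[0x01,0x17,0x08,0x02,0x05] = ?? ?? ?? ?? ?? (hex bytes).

MEM[0x01,0x17,0x08,0x02,0x05] = bf c6 95 b5 6b

#0 dst[0x0d+4] := {0x85,0xc6,0x6b,0x3c}
#1 dst[0x13+6] := {0x24,0x16,0x2d,0x85,0xc6,0x6b}
#2 dst[0x02+8] := {0xb5,0xb3,0x95,0xf8,0x09,0x63,0x42,0x1d}
#3 dst[0x04+7] := {0xc6,0x6b,0xb5,0xb3,0x95,0xf8,0x09}
#4 dst[0x10+7] := {0xb5,0xb3,0xc6,0x6b,0xb5,0xb3,0x95}
query mem[0x01]=0xbf, mem[0x17]=0xc6, mem[0x08]=0x95, mem[0x02]=0xb5, mem[0x05]=0x6b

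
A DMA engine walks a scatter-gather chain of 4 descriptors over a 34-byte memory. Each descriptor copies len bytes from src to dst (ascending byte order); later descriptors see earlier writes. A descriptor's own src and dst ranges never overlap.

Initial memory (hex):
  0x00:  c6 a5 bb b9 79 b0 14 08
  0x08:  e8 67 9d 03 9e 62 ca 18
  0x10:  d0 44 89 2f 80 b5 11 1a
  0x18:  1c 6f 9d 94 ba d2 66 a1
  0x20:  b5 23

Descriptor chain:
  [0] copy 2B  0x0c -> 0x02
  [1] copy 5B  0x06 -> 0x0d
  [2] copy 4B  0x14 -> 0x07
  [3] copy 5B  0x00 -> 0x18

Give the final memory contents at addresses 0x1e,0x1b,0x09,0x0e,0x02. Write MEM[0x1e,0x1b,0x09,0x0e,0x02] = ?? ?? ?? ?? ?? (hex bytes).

MEM[0x1e,0x1b,0x09,0x0e,0x02] = 66 62 11 08 9e

[0] 0x0c->0x02 len=2 : 9e 62
[1] 0x06->0x0d len=5 : 14 08 e8 67 9d
[2] 0x14->0x07 len=4 : 80 b5 11 1a
[3] 0x00->0x18 len=5 : c6 a5 9e 62 79
query mem[0x1e]=0x66, mem[0x1b]=0x62, mem[0x09]=0x11, mem[0x0e]=0x08, mem[0x02]=0x9e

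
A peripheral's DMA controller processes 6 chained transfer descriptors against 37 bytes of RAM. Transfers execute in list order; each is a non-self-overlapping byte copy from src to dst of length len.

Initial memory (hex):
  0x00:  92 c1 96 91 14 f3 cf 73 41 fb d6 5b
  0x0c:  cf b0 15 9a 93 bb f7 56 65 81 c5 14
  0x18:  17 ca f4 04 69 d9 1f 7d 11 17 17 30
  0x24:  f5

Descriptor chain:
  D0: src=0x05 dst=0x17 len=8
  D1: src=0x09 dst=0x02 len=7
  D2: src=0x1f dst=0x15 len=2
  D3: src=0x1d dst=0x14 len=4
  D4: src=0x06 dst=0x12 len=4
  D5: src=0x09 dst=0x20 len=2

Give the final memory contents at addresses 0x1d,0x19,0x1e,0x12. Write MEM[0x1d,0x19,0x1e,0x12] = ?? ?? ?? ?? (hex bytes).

  after D0: wrote 8B at 0x17 = f3cf7341fbd65bcf
  after D1: wrote 7B at 0x02 = fbd65bcfb0159a
  after D2: wrote 2B at 0x15 = 7d11
  after D3: wrote 4B at 0x14 = 5bcf7d11
  after D4: wrote 4B at 0x12 = b0159afb
  after D5: wrote 2B at 0x20 = fbd6
query mem[0x1d]=0x5b, mem[0x19]=0x73, mem[0x1e]=0xcf, mem[0x12]=0xb0

MEM[0x1d,0x19,0x1e,0x12] = 5b 73 cf b0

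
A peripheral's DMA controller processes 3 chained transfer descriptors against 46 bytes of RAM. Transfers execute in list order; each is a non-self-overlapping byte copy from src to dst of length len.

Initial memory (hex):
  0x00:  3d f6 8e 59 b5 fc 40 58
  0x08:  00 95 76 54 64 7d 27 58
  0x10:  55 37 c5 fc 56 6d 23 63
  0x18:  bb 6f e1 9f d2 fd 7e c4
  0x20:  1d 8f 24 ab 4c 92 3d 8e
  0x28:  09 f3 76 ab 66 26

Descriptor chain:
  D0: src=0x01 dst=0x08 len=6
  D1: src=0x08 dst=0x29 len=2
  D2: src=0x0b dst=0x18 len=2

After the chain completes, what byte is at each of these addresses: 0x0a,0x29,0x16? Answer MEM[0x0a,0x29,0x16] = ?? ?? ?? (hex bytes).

  after D0: wrote 6B at 0x08 = f68e59b5fc40
  after D1: wrote 2B at 0x29 = f68e
  after D2: wrote 2B at 0x18 = b5fc
query mem[0x0a]=0x59, mem[0x29]=0xf6, mem[0x16]=0x23

MEM[0x0a,0x29,0x16] = 59 f6 23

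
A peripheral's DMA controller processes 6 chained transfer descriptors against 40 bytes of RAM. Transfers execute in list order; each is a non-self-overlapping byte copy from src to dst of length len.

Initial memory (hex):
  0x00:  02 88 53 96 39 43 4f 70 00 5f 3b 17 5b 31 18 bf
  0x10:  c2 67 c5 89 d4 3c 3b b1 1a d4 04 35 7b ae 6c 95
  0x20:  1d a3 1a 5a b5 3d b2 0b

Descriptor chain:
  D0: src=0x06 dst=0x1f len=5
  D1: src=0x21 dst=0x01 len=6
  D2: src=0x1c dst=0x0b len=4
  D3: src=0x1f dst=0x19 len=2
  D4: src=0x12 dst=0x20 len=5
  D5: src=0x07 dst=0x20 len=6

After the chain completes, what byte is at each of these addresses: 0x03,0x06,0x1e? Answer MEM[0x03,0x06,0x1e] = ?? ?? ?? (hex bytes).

MEM[0x03,0x06,0x1e] = 3b b2 6c

D0: mem[0x1f..0x23] <- [4f 70 00 5f 3b]
D1: mem[0x01..0x06] <- [00 5f 3b b5 3d b2]
D2: mem[0x0b..0x0e] <- [7b ae 6c 4f]
D3: mem[0x19..0x1a] <- [4f 70]
D4: mem[0x20..0x24] <- [c5 89 d4 3c 3b]
D5: mem[0x20..0x25] <- [70 00 5f 3b 7b ae]
query mem[0x03]=0x3b, mem[0x06]=0xb2, mem[0x1e]=0x6c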